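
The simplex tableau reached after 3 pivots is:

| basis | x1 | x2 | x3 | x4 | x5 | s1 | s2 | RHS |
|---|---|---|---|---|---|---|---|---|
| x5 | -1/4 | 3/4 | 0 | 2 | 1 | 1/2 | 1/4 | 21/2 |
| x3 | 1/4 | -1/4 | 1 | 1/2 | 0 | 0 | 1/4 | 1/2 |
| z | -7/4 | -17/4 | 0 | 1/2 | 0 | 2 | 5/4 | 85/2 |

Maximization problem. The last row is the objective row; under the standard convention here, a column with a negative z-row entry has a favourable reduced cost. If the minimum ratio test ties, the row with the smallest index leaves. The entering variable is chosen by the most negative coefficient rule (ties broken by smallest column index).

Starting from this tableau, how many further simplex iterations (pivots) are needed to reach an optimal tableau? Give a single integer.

2

pivot: x2 in, x5 out → z = 102
pivot: x1 in, x3 out → z = 178
No improving column remains; optimal.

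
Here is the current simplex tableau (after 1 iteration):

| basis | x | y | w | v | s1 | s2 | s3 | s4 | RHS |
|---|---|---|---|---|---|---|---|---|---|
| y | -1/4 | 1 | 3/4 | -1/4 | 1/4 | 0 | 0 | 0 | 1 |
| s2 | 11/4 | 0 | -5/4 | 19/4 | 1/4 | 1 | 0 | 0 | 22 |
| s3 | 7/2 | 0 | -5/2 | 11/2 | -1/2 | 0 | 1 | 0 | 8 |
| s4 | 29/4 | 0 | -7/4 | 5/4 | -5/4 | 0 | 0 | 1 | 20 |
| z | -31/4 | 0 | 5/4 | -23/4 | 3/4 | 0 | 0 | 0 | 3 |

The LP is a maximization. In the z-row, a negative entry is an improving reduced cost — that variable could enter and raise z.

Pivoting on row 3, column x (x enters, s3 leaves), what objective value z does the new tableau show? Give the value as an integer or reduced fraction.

145/7

Minimum ratio for x: 8/(7/2) = 16/7.
z changes by −(z-row coeff of x)·ratio = −(-31/4)·(16/7) = 124/7.
New z = 3 + (124/7) = 145/7.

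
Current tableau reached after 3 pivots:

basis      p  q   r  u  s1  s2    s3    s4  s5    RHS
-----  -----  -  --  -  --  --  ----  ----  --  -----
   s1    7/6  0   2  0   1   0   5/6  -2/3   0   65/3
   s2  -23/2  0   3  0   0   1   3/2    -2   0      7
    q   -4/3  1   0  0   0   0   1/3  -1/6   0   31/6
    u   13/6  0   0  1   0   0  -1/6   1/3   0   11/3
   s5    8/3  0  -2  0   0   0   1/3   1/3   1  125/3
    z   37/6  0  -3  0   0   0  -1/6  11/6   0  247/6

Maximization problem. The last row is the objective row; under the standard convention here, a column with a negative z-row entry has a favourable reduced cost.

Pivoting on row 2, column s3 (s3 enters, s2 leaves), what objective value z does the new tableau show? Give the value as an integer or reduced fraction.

755/18

Minimum ratio for s3: 7/(3/2) = 14/3.
z changes by −(z-row coeff of s3)·ratio = −(-1/6)·(14/3) = 7/9.
New z = 247/6 + (7/9) = 755/18.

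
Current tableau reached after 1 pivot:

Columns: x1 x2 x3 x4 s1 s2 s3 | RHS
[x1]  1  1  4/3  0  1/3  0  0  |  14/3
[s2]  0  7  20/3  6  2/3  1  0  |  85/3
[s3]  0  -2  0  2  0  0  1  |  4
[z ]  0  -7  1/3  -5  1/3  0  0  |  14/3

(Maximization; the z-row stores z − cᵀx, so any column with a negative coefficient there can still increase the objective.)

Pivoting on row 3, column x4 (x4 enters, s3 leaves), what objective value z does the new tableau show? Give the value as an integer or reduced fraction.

44/3

Minimum ratio for x4: 4/2 = 2.
z changes by −(z-row coeff of x4)·ratio = −(-5)·2 = 10.
New z = 14/3 + 10 = 44/3.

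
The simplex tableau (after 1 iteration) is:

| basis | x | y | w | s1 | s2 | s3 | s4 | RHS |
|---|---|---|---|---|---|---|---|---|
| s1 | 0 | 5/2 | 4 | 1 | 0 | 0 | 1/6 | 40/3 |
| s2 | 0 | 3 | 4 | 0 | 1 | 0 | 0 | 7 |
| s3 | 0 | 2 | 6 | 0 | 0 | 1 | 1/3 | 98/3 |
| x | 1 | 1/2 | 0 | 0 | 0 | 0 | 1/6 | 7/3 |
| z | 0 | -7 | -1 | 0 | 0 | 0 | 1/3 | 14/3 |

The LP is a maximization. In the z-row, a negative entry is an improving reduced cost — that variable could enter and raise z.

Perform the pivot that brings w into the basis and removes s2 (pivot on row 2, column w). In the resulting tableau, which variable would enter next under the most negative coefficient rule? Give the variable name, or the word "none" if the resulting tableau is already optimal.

y

Pivot element 4. New z-row = old z-row − (-1)·(row 2/4).
Updated z-row coefficients: x: 0, y: -25/4, w: 0, s1: 0, s2: 1/4, s3: 0, s4: 1/3.
The most negative is -25/4 in column y, so y would enter next.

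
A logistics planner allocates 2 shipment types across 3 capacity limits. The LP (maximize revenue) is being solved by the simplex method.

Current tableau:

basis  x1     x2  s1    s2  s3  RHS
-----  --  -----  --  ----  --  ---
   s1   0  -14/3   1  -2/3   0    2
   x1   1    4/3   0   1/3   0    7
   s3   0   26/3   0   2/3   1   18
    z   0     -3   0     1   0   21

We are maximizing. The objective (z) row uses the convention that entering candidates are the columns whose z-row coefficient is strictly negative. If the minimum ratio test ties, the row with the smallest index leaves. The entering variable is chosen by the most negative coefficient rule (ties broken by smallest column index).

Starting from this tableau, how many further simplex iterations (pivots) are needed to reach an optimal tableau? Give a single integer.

pivot: x2 in, s3 out → z = 354/13
No improving column remains; optimal.

1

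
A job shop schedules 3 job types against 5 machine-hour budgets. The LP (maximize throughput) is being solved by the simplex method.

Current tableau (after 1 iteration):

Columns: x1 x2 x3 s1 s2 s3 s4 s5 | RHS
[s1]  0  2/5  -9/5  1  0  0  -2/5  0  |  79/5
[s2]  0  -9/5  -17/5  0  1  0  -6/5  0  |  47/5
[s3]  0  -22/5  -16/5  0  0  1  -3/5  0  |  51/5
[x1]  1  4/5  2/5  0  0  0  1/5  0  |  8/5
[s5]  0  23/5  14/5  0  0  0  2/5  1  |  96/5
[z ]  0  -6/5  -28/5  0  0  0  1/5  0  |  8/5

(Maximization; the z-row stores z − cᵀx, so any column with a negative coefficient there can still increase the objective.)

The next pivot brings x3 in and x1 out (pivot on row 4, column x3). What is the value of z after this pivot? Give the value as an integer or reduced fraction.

24

Minimum ratio for x3: (8/5)/(2/5) = 4.
z changes by −(z-row coeff of x3)·ratio = −(-28/5)·4 = 112/5.
New z = 8/5 + (112/5) = 24.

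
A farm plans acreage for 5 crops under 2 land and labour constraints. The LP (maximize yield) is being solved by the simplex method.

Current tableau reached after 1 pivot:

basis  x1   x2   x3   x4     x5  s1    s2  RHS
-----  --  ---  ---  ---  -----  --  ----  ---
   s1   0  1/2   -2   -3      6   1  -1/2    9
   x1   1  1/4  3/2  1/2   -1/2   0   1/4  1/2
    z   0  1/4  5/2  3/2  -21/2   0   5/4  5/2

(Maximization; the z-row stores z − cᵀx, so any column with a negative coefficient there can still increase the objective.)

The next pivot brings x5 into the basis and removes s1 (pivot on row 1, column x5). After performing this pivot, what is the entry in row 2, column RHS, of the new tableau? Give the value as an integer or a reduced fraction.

5/4

Pivot element is row 1, column x5: 6.
Normalize row 1: new (row 1, RHS) = 9/6 = 3/2.
row 2 ← row 2 − (-1/2)·(new row 1): 1/2 − (-1/2)·(3/2) = 5/4.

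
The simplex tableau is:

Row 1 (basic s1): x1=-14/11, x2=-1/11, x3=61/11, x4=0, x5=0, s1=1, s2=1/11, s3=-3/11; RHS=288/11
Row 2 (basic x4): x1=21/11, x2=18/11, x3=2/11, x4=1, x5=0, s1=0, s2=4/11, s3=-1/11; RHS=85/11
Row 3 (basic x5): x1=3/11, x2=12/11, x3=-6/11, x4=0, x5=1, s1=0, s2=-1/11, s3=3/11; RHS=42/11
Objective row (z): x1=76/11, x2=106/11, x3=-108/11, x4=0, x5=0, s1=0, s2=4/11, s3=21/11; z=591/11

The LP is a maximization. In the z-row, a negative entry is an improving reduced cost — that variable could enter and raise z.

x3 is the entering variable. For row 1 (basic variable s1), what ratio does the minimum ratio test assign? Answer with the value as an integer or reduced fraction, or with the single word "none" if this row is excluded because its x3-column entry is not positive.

Ratio = RHS / (x3 entry) = (288/11) / (61/11) = 288/61.

288/61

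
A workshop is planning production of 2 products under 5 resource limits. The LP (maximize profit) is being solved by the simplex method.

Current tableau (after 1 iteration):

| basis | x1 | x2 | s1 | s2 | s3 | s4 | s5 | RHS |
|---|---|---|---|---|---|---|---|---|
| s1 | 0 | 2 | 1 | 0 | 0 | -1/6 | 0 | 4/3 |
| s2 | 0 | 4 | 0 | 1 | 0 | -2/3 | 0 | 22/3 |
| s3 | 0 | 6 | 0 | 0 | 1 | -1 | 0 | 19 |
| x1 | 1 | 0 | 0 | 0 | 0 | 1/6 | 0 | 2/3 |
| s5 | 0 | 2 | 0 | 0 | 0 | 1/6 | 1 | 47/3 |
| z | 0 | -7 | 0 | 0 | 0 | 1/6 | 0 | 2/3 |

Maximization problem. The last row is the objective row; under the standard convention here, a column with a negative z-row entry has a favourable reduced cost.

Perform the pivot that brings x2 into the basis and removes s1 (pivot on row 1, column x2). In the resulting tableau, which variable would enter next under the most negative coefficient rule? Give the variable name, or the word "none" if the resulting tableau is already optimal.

s4

Pivot element 2. New z-row = old z-row − (-7)·(row 1/2).
Updated z-row coefficients: x1: 0, x2: 0, s1: 7/2, s2: 0, s3: 0, s4: -5/12, s5: 0.
The most negative is -5/12 in column s4, so s4 would enter next.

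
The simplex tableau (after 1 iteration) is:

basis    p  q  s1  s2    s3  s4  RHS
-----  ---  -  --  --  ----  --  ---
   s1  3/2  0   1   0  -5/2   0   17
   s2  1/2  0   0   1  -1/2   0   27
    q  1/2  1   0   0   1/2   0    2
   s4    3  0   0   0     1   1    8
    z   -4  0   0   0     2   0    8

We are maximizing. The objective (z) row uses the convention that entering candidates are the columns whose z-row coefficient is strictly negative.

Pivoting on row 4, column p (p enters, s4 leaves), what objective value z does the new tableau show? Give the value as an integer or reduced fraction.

Minimum ratio for p: 8/3 = 8/3.
z changes by −(z-row coeff of p)·ratio = −(-4)·(8/3) = 32/3.
New z = 8 + (32/3) = 56/3.

56/3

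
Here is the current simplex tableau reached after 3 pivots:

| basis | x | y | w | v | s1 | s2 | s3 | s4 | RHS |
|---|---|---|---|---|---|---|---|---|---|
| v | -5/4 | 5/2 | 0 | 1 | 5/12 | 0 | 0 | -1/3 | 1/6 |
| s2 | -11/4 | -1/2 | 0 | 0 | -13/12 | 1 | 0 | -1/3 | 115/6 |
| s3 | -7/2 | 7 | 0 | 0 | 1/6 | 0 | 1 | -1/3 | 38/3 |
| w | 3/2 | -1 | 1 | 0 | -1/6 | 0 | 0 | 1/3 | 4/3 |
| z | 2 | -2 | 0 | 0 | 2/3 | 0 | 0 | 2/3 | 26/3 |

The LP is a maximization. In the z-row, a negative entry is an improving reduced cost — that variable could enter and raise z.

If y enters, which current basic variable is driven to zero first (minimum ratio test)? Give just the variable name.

Ratios: row 1 (v): (1/6)/(5/2) = 1/15; row 2 (s2): entry -1/2 ≤ 0, skip; row 3 (s3): (38/3)/7 = 38/21; row 4 (w): entry -1 ≤ 0, skip.
Minimum ratio 1/15 is in the v row, so v leaves.

v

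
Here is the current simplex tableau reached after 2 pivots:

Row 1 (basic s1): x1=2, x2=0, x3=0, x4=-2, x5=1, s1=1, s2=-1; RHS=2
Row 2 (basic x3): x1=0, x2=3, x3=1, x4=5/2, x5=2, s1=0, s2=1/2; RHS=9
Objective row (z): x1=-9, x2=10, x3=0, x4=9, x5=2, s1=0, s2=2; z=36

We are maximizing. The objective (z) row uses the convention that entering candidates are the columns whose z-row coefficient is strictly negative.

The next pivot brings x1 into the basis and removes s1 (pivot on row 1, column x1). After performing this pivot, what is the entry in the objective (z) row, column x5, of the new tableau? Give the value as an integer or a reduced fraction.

13/2

Pivot element is row 1, column x1: 2.
Normalize row 1: new (row 1, x5) = 1/2 = 1/2.
z-row ← z-row − (-9)·(new row 1): 2 − (-9)·(1/2) = 13/2.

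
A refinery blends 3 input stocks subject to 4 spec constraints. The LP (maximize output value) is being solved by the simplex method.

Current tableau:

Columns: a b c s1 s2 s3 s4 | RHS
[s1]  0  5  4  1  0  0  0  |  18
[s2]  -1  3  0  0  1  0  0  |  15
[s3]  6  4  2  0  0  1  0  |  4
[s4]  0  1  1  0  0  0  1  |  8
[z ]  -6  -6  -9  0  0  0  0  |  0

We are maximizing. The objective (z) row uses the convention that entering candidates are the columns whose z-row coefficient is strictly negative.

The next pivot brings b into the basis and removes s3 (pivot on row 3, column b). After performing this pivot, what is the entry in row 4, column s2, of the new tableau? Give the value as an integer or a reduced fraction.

Pivot element is row 3, column b: 4.
Normalize row 3: new (row 3, s2) = 0/4 = 0.
row 4 ← row 4 − 1·(new row 3): 0 − 1·0 = 0.

0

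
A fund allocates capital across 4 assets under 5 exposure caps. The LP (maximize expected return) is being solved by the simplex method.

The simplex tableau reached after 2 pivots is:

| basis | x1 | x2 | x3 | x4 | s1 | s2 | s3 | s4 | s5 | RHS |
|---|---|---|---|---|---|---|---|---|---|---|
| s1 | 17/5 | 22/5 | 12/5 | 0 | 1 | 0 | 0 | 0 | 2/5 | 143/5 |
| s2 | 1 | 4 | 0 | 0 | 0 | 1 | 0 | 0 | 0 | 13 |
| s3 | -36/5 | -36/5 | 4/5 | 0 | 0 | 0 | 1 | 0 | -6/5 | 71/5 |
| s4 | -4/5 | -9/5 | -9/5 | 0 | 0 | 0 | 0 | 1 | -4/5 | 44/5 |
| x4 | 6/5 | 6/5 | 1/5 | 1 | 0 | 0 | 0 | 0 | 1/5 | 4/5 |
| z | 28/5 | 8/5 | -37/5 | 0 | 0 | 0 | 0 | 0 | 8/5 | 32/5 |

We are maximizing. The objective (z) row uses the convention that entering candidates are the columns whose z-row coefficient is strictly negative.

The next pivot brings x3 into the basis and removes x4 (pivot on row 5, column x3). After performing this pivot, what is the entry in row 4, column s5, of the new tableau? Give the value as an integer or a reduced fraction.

Pivot element is row 5, column x3: 1/5.
Normalize row 5: new (row 5, s5) = (1/5)/(1/5) = 1.
row 4 ← row 4 − (-9/5)·(new row 5): -4/5 − (-9/5)·1 = 1.

1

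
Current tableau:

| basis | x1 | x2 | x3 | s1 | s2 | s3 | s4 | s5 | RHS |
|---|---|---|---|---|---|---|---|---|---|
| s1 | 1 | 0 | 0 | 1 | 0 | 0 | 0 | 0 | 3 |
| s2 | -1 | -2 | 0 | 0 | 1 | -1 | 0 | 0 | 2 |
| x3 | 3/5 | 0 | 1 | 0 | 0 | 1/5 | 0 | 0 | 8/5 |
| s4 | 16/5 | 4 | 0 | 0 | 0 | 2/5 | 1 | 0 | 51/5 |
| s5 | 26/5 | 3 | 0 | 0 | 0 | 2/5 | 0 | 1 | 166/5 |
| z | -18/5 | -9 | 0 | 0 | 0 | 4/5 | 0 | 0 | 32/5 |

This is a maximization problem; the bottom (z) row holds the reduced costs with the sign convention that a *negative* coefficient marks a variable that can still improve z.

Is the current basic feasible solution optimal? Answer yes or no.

no

Column x1 has objective-row coefficient -18/5, which is negative; an improving pivot exists, so not yet optimal.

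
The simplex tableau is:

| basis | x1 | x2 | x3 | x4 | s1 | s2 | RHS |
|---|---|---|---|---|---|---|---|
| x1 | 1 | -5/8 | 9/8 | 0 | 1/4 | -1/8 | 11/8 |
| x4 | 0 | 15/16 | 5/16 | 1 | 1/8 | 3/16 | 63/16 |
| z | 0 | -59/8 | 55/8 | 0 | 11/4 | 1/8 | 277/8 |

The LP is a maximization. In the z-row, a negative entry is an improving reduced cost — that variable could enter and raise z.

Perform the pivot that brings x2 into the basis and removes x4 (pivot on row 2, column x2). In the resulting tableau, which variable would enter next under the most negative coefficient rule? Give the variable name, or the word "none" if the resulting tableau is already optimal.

none

Pivot element 15/16. New z-row = old z-row − (-59/8)·(row 2/(15/16)).
Updated z-row coefficients: x1: 0, x2: 0, x3: 28/3, x4: 118/15, s1: 56/15, s2: 8/5.
No coefficient is strictly negative; the tableau after this pivot is optimal.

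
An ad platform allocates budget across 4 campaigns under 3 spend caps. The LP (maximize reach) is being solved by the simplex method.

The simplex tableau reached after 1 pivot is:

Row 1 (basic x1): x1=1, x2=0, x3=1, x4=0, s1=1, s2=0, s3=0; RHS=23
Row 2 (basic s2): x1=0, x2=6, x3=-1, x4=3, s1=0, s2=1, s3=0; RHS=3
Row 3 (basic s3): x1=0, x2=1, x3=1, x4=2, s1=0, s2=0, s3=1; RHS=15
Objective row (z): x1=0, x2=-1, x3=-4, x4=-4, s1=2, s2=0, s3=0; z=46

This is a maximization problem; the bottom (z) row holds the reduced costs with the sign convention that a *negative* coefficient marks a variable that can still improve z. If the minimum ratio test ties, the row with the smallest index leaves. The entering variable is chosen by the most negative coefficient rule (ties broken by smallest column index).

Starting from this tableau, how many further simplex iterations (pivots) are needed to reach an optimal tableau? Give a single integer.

pivot: x3 in, s3 out → z = 106
No improving column remains; optimal.

1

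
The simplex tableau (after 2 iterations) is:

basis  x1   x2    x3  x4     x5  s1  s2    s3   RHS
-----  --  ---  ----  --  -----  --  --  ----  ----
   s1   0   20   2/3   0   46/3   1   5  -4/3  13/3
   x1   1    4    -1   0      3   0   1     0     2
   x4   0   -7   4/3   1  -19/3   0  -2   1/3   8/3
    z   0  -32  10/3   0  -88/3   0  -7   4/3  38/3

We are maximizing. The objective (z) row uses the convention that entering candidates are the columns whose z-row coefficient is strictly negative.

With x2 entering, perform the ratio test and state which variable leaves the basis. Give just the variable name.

s1

Ratios: row 1 (s1): (13/3)/20 = 13/60; row 2 (x1): 2/4 = 1/2; row 3 (x4): entry -7 ≤ 0, skip.
Minimum ratio 13/60 is in the s1 row, so s1 leaves.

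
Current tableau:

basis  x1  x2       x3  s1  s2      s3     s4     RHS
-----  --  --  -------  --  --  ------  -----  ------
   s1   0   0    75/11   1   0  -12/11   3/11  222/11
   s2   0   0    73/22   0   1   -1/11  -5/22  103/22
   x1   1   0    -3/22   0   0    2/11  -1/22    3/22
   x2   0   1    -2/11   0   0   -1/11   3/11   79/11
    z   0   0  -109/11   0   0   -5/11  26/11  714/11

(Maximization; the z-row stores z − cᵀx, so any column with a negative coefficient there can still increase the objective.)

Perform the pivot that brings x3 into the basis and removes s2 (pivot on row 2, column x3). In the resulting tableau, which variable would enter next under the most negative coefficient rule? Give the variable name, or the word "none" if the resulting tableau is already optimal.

Pivot element 73/22. New z-row = old z-row − (-109/11)·(row 2/(73/22)).
Updated z-row coefficients: x1: 0, x2: 0, x3: 0, s1: 0, s2: 218/73, s3: -53/73, s4: 123/73.
The most negative is -53/73 in column s3, so s3 would enter next.

s3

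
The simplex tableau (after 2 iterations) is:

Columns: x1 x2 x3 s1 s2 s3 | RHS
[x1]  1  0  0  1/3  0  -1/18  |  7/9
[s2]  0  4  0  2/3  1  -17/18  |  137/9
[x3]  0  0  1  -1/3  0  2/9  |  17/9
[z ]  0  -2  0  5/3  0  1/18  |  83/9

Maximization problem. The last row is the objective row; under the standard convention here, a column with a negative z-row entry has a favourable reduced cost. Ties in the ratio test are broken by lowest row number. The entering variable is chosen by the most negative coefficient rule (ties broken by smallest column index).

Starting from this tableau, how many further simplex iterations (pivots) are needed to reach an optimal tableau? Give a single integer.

2

pivot: x2 in, s2 out → z = 101/6
pivot: s3 in, x3 out → z = 163/8
No improving column remains; optimal.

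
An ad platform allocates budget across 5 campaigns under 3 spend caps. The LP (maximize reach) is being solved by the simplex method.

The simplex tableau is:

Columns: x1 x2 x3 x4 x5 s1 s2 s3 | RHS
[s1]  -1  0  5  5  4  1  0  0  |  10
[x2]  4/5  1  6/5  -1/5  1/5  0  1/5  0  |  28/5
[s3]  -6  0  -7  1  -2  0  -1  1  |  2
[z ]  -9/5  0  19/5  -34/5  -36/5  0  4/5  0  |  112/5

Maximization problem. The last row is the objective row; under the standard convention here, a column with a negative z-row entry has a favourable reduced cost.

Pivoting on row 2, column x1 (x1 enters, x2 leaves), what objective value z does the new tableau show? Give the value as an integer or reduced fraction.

Minimum ratio for x1: (28/5)/(4/5) = 7.
z changes by −(z-row coeff of x1)·ratio = −(-9/5)·7 = 63/5.
New z = 112/5 + (63/5) = 35.

35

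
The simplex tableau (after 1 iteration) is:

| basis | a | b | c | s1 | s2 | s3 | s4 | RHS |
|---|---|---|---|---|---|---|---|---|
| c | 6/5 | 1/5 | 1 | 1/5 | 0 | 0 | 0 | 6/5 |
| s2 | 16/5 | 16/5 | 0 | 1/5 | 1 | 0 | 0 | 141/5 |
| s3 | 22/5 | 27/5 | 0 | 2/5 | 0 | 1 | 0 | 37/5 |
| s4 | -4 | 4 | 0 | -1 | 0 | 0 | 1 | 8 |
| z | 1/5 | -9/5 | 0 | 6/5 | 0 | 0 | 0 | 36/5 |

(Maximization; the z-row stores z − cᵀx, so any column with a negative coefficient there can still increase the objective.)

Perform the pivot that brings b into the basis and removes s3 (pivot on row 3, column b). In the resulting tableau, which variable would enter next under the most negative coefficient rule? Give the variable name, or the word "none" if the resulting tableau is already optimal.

none

Pivot element 27/5. New z-row = old z-row − (-9/5)·(row 3/(27/5)).
Updated z-row coefficients: a: 5/3, b: 0, c: 0, s1: 4/3, s2: 0, s3: 1/3, s4: 0.
No coefficient is strictly negative; the tableau after this pivot is optimal.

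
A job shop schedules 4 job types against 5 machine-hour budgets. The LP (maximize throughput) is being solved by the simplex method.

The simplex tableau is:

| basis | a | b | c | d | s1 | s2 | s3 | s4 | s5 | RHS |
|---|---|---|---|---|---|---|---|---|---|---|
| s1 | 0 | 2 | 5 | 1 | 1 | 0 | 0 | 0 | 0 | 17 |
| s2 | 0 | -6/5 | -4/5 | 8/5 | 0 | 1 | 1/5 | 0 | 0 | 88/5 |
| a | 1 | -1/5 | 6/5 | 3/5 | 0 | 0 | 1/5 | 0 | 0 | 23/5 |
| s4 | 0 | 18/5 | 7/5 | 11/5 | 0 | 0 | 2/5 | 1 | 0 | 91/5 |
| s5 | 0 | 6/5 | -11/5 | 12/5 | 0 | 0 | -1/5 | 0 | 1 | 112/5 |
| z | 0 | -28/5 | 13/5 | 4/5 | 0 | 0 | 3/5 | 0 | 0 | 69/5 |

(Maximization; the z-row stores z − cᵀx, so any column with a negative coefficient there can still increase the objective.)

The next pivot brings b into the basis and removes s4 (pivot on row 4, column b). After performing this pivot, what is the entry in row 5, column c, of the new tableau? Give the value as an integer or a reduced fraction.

Pivot element is row 4, column b: 18/5.
Normalize row 4: new (row 4, c) = (7/5)/(18/5) = 7/18.
row 5 ← row 5 − (6/5)·(new row 4): -11/5 − (6/5)·(7/18) = -8/3.

-8/3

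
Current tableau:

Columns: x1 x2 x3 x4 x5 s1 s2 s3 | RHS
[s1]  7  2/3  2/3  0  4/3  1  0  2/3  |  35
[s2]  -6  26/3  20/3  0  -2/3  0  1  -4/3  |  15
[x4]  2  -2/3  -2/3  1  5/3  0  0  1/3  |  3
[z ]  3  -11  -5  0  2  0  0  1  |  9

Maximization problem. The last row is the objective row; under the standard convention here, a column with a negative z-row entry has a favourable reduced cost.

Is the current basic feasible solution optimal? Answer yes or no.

Column x2 has objective-row coefficient -11, which is negative; an improving pivot exists, so not yet optimal.

no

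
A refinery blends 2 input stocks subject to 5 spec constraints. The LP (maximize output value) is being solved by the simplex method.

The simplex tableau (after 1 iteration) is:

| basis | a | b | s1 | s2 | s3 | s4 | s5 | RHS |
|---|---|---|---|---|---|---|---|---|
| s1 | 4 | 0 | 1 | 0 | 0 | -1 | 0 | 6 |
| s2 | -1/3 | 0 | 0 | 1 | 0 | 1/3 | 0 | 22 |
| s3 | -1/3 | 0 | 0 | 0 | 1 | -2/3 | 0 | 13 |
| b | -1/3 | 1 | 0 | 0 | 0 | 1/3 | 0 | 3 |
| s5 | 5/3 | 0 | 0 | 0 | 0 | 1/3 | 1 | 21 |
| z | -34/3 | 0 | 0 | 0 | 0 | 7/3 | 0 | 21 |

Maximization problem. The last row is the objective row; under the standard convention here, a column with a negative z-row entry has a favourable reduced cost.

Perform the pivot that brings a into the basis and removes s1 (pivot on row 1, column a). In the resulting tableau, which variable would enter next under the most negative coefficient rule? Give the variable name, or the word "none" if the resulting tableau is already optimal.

s4

Pivot element 4. New z-row = old z-row − (-34/3)·(row 1/4).
Updated z-row coefficients: a: 0, b: 0, s1: 17/6, s2: 0, s3: 0, s4: -1/2, s5: 0.
The most negative is -1/2 in column s4, so s4 would enter next.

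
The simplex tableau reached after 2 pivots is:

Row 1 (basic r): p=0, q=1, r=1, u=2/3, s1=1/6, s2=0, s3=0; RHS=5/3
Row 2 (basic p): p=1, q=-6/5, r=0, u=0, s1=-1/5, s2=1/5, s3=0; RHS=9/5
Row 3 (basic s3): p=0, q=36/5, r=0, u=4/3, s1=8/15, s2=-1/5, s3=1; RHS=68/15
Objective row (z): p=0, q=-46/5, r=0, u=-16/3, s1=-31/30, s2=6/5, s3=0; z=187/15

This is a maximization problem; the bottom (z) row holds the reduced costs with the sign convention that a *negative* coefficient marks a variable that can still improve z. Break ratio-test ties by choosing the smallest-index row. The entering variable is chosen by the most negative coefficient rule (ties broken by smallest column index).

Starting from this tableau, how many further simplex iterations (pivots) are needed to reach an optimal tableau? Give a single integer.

pivot: q in, s3 out → z = 493/27
pivot: u in, r out → z = 339/13
No improving column remains; optimal.

2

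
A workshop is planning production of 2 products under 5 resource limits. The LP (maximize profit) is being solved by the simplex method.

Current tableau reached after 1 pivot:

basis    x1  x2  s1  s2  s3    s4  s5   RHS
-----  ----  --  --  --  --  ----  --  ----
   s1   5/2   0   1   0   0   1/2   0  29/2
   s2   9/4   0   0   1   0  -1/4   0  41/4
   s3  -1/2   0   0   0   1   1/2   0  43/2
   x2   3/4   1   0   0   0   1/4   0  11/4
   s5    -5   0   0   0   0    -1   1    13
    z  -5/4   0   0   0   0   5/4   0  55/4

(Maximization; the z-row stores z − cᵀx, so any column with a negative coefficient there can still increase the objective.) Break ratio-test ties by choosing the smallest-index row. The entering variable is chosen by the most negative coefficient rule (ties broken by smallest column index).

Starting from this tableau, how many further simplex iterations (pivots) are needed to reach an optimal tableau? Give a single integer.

pivot: x1 in, x2 out → z = 55/3
No improving column remains; optimal.

1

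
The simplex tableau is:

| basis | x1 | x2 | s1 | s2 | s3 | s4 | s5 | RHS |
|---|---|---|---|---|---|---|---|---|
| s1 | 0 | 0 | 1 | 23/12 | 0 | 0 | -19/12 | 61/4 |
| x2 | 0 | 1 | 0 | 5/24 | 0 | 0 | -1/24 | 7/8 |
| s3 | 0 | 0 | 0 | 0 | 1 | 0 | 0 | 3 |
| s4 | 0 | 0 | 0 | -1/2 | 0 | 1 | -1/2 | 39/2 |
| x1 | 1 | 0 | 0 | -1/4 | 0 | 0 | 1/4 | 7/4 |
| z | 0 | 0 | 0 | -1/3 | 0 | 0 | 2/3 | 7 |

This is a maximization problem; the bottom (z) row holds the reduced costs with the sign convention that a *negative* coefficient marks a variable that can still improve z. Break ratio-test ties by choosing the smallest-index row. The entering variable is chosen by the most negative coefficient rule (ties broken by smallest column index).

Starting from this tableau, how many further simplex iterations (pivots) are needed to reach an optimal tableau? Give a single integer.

pivot: s2 in, x2 out → z = 42/5
No improving column remains; optimal.

1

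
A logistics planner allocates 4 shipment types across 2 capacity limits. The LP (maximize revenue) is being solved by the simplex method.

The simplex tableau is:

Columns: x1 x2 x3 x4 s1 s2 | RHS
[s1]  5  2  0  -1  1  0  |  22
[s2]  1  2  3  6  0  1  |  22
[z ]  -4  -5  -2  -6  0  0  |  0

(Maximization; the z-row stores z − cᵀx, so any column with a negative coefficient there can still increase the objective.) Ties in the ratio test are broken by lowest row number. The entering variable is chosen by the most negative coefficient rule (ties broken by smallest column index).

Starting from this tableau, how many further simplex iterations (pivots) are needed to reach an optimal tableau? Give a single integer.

3

pivot: x4 in, s2 out → z = 22
pivot: x1 in, s1 out → z = 1144/31
pivot: x2 in, x1 out → z = 55
No improving column remains; optimal.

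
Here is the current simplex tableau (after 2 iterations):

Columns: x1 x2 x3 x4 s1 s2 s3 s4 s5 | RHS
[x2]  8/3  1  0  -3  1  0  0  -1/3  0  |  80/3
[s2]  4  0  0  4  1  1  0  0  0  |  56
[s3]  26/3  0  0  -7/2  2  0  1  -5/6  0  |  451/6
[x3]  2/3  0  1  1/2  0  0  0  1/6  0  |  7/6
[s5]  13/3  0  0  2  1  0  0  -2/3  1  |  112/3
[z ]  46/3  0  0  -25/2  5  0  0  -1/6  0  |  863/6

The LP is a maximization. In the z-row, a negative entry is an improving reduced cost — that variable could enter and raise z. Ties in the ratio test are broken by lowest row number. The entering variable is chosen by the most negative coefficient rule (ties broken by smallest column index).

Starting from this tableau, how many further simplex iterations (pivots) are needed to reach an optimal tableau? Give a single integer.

1

pivot: x4 in, x3 out → z = 173
No improving column remains; optimal.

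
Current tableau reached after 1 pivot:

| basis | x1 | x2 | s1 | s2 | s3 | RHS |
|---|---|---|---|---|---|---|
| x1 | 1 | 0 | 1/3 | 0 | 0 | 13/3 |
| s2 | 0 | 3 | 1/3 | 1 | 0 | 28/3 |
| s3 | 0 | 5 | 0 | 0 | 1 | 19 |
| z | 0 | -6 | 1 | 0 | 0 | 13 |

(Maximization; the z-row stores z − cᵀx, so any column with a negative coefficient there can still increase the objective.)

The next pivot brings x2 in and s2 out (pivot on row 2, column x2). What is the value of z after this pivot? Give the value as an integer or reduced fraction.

Minimum ratio for x2: (28/3)/3 = 28/9.
z changes by −(z-row coeff of x2)·ratio = −(-6)·(28/9) = 56/3.
New z = 13 + (56/3) = 95/3.

95/3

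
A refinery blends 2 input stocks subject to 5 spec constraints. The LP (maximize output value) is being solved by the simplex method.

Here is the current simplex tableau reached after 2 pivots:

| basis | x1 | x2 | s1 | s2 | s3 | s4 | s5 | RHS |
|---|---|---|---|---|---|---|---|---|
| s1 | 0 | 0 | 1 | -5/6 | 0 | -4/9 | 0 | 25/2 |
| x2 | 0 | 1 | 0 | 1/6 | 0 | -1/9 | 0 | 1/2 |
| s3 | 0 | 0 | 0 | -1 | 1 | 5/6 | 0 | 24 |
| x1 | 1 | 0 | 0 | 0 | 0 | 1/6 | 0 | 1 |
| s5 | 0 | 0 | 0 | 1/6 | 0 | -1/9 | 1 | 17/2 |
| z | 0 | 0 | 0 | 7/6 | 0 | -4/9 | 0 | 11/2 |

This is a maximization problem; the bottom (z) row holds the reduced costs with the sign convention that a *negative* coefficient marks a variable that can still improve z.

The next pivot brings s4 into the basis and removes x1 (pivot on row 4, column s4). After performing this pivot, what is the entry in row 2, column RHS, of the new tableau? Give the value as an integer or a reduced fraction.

Pivot element is row 4, column s4: 1/6.
Normalize row 4: new (row 4, RHS) = 1/(1/6) = 6.
row 2 ← row 2 − (-1/9)·(new row 4): 1/2 − (-1/9)·6 = 7/6.

7/6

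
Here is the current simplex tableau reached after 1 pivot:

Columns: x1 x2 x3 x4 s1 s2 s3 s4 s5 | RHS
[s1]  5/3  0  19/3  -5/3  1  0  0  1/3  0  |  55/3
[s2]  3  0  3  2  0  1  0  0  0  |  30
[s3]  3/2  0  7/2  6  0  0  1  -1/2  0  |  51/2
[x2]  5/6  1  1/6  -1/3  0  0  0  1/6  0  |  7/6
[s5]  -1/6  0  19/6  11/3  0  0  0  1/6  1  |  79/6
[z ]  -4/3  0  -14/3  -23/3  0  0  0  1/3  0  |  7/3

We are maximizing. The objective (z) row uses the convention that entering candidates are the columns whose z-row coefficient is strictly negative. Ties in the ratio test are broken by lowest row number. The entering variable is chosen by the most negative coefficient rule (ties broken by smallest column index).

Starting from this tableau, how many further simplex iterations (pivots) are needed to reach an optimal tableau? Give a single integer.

pivot: x4 in, s5 out → z = 657/22
pivot: x1 in, s3 out → z = 437/13
pivot: s4 in, x2 out → z = 101/3
No improving column remains; optimal.

3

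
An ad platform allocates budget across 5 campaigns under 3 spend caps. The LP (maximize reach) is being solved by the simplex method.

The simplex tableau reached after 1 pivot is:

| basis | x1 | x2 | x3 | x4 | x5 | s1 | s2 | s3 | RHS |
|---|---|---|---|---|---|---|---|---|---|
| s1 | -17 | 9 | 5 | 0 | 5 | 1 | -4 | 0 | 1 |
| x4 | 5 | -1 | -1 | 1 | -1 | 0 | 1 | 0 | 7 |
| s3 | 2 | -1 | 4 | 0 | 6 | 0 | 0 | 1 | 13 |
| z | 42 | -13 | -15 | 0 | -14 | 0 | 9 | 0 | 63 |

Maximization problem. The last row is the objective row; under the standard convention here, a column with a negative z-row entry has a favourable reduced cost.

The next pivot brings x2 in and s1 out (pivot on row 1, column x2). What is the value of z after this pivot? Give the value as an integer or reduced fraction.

Minimum ratio for x2: 1/9 = 1/9.
z changes by −(z-row coeff of x2)·ratio = −(-13)·(1/9) = 13/9.
New z = 63 + (13/9) = 580/9.

580/9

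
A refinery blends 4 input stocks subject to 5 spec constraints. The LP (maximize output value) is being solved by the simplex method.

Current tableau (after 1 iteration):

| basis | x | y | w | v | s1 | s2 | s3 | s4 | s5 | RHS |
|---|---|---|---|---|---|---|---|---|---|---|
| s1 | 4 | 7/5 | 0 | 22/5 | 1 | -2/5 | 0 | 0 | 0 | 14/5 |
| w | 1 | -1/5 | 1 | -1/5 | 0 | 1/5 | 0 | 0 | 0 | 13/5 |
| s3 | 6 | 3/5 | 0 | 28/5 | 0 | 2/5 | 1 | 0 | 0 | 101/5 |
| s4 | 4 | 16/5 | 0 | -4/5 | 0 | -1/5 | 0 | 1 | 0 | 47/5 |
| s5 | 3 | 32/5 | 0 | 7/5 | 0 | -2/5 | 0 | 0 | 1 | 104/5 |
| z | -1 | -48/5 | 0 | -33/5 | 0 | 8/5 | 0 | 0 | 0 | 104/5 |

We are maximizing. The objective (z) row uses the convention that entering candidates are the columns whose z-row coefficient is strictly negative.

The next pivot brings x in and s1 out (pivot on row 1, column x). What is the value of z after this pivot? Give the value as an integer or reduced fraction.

Minimum ratio for x: (14/5)/4 = 7/10.
z changes by −(z-row coeff of x)·ratio = −(-1)·(7/10) = 7/10.
New z = 104/5 + (7/10) = 43/2.

43/2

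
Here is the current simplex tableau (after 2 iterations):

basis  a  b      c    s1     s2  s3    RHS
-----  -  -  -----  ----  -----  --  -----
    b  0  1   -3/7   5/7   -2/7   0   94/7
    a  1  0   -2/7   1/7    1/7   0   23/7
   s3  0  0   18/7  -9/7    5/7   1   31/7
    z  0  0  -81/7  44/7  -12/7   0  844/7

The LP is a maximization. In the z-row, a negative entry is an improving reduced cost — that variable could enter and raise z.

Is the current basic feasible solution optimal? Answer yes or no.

no

Column c has objective-row coefficient -81/7, which is negative; an improving pivot exists, so not yet optimal.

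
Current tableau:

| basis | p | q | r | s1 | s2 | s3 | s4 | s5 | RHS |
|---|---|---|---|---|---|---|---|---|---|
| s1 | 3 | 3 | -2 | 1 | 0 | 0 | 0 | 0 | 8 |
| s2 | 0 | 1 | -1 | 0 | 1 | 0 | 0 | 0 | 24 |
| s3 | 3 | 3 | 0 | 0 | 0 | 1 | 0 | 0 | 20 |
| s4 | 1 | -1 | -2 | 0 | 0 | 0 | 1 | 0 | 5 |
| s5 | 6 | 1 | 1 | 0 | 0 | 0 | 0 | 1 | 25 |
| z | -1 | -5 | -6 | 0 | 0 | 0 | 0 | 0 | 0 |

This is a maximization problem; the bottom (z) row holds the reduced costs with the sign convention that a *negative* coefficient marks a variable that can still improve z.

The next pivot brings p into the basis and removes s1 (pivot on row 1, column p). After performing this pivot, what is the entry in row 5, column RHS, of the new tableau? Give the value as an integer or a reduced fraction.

9

Pivot element is row 1, column p: 3.
Normalize row 1: new (row 1, RHS) = 8/3 = 8/3.
row 5 ← row 5 − 6·(new row 1): 25 − 6·(8/3) = 9.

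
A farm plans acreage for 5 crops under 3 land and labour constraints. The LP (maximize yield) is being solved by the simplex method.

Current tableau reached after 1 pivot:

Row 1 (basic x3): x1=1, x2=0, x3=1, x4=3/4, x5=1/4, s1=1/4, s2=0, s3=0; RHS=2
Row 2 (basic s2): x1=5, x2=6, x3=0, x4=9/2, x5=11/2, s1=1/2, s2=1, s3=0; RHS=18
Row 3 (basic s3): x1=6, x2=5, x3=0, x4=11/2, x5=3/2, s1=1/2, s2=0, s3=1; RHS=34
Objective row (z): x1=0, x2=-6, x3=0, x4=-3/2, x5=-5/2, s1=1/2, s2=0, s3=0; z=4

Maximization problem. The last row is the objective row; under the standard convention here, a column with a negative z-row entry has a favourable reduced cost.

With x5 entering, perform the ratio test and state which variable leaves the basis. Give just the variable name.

Ratios: row 1 (x3): 2/(1/4) = 8; row 2 (s2): 18/(11/2) = 36/11; row 3 (s3): 34/(3/2) = 68/3.
Minimum ratio 36/11 is in the s2 row, so s2 leaves.

s2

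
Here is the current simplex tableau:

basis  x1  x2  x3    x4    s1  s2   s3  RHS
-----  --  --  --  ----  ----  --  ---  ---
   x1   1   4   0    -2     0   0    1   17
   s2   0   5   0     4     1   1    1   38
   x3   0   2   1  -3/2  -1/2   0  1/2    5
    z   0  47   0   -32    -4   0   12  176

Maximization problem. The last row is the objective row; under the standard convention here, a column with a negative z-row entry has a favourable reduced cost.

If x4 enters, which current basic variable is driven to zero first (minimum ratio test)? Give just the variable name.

s2

Ratios: row 1 (x1): entry -2 ≤ 0, skip; row 2 (s2): 38/4 = 19/2; row 3 (x3): entry -3/2 ≤ 0, skip.
Minimum ratio 19/2 is in the s2 row, so s2 leaves.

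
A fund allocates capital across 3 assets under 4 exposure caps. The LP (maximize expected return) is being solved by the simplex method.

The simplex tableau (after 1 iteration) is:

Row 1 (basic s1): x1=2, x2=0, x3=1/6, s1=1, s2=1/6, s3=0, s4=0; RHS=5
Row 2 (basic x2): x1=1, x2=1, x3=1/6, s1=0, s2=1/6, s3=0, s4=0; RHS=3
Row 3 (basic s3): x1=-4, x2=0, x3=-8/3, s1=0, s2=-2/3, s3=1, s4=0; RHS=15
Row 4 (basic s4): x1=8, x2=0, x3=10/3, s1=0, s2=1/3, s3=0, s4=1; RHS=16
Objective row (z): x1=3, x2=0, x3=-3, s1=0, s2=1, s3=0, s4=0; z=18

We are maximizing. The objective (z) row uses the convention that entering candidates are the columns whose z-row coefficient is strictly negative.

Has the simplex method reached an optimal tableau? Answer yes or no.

no

Column x3 has objective-row coefficient -3, which is negative; an improving pivot exists, so not yet optimal.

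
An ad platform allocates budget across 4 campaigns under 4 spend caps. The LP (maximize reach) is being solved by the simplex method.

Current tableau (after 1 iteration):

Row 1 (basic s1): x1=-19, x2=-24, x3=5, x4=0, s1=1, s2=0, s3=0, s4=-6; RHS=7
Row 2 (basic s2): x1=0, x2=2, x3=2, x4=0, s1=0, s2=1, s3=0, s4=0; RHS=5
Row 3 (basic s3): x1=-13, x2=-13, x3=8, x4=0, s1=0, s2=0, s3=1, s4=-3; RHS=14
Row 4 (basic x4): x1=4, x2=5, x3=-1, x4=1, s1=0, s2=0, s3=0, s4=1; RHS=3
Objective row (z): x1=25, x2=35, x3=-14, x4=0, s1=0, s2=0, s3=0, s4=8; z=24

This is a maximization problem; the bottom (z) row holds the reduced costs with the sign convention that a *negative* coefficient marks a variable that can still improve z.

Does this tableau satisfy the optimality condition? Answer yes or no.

no

Column x3 has objective-row coefficient -14, which is negative; an improving pivot exists, so not yet optimal.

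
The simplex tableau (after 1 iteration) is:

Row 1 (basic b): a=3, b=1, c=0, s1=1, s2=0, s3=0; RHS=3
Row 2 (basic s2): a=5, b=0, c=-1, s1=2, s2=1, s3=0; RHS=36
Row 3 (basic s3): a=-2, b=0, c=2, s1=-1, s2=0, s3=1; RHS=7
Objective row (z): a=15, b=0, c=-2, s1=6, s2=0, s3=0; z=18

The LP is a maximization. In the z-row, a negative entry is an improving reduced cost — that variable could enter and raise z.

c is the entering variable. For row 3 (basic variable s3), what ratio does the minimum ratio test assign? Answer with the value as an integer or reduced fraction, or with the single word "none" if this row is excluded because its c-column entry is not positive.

Ratio = RHS / (c entry) = 7 / 2 = 7/2.

7/2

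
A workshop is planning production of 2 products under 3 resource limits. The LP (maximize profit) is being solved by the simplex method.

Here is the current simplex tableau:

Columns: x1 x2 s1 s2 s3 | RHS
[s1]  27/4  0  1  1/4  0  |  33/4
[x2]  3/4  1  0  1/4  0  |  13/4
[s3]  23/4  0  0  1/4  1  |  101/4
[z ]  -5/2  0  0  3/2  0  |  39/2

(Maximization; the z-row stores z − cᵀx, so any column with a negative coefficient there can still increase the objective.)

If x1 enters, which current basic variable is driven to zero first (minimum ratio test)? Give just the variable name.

s1

Ratios: row 1 (s1): (33/4)/(27/4) = 11/9; row 2 (x2): (13/4)/(3/4) = 13/3; row 3 (s3): (101/4)/(23/4) = 101/23.
Minimum ratio 11/9 is in the s1 row, so s1 leaves.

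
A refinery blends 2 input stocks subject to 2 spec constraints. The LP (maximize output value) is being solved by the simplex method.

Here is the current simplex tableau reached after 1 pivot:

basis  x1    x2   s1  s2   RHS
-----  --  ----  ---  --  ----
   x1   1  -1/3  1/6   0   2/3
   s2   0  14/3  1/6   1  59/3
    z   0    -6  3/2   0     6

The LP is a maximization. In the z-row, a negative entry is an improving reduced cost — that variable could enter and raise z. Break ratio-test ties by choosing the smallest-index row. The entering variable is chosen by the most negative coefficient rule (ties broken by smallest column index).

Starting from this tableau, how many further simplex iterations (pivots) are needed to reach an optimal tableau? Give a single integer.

pivot: x2 in, s2 out → z = 219/7
No improving column remains; optimal.

1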